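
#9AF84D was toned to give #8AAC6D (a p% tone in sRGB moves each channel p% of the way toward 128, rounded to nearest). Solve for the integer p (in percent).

#9AF84D is rgb(154, 248, 77); #8AAC6D is rgb(138, 172, 109).
On the G channel (widest range): 172 ≈ 248 + (p/100)(128 − 248), so p ≈ 100×(172 − 248)/(128 − 248) = -7600/-120 = 63.33.
p = 63 reproduces all three channels after rounding.

63%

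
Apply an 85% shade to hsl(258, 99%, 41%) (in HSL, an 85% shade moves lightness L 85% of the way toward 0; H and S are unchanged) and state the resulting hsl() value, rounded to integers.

L moves 85% from 41 toward 0: 41 − 34.85 = 6.15 → 6.
H and S are unchanged.

hsl(258, 99%, 6%)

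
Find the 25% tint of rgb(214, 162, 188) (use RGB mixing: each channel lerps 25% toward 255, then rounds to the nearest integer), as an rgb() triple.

Per channel, c → c + 0.25(255 − c):
  R: 214 + 10.25 = 224.25 → 224
  G: 162 + 0.25×(255−162) = 162 + 23.25 = 185.25 → 185
  B: 188 + 0.25×(255−188) = 188 + 16.75 = 204.75 → 205

rgb(224, 185, 205)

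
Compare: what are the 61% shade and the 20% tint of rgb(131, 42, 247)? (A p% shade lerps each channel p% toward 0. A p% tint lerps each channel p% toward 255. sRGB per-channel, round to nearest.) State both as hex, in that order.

#331060, #9C55F9

61% shade:
  R: 131 − 79.91 = 51.09 → 51
  G: 42 + 0.61×(0−42) = 42 − 25.62 = 16.38 → 16
  B: 247 − 150.67 = 96.33 → 96
  → #331060
20% tint:
  R: 131 + 0.2×(255−131) = 131 + 24.8 = 155.8 → 156
  G: 42 + 0.2×(255−42) = 42 + 42.6 = 84.6 → 85
  B: 247 + 0.2×(255−247) = 247 + 1.6 = 248.6 → 249
  → #9C55F9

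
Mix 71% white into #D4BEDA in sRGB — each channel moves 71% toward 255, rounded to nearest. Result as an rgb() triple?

#D4BEDA is rgb(212, 190, 218).
A 71% tint moves each channel 71% toward 255:
  R: 212 + 30.53 = 242.53 → 243
  G: 190 + 0.71×(255−190) = 190 + 46.15 = 236.15 → 236
  B: 218 + 26.27 = 244.27 → 244

rgb(243, 236, 244)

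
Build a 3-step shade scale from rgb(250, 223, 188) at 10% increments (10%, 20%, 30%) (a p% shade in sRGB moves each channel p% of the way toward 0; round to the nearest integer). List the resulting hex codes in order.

10%: (250 − 25 = 225→225, 223 − 22.3 = 200.7→201, 188 − 18.8 = 169.2→169) → #E1C9A9
20%: (250 − 50 = 200→200, 223 − 44.6 = 178.4→178, 188 − 37.6 = 150.4→150) → #C8B296
30%: (250 − 75 = 175→175, 223 − 66.9 = 156.1→156, 188 − 56.4 = 131.6→132) → #AF9C84

#E1C9A9, #C8B296, #AF9C84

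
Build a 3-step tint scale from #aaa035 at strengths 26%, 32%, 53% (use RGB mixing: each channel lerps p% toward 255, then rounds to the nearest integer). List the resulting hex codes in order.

#aaa035 is rgb(170, 160, 53).
26%: (170 + 22.1 = 192.1→192, 160 + 24.7 = 184.7→185, 53 + 52.52 = 105.52→106) → #c0b96a
32%: (170 + 27.2 = 197.2→197, 160 + 30.4 = 190.4→190, 53 + 64.64 = 117.64→118) → #c5be76
53%: (170 + 45.05 = 215.05→215, 160 + 50.35 = 210.35→210, 53 + 107.06 = 160.06→160) → #d7d2a0

#c0b96a, #c5be76, #d7d2a0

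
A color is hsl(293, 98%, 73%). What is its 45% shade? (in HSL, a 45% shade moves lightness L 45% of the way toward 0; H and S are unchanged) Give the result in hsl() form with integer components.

hsl(293, 98%, 40%)

L moves 45% from 73 toward 0: 73 − 32.85 = 40.15 → 40.
H and S are unchanged.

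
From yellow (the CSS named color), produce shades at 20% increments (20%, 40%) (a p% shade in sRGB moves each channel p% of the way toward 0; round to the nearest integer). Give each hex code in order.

#CCCC00, #999900

CSS yellow is rgb(255, 255, 0).
20%: (255 − 51 = 204→204, 255 − 51 = 204→204, 0→0) → #CCCC00
40%: (255 − 102 = 153→153, 255 − 102 = 153→153, 0→0) → #999900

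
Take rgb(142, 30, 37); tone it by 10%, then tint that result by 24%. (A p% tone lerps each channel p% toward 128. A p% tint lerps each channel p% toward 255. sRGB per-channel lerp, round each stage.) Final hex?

Per channel, c → c + 0.1(128 − c):
  R: 142 + 0.1×(128−142) = 142 − 1.4 = 140.6 → 141
  G: 30 + 0.1×(128−30) = 30 + 9.8 = 39.8 → 40
  B: 37 + 0.1×(128−37) = 37 + 9.1 = 46.1 → 46
After the tone: rgb(141, 40, 46) = #8d282e.
Per channel, c → c + 0.24(255 − c):
  R: 141 + 0.24×(255−141) = 141 + 27.36 = 168.36 → 168
  G: 40 + 51.6 = 91.6 → 92
  B: 46 + 0.24×(255−46) = 46 + 50.16 = 96.16 → 96
rgb(168, 92, 96) = #a85c60.

#a85c60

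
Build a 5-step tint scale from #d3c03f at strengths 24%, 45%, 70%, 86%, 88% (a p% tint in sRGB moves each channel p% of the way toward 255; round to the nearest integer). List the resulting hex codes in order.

#d3c03f is rgb(211, 192, 63).
24%: (211 + 10.56 = 221.56→222, 192 + 15.12 = 207.12→207, 63 + 46.08 = 109.08→109) → #decf6d
45%: (211 + 19.8 = 230.8→231, 192 + 28.35 = 220.35→220, 63 + 86.4 = 149.4→149) → #e7dc95
70%: (211 + 30.8 = 241.8→242, 192 + 44.1 = 236.1→236, 63 + 134.4 = 197.4→197) → #f2ecc5
86%: (211 + 37.84 = 248.84→249, 192 + 54.18 = 246.18→246, 63 + 165.12 = 228.12→228) → #f9f6e4
88%: (211 + 38.72 = 249.72→250, 192 + 55.44 = 247.44→247, 63 + 168.96 = 231.96→232) → #faf7e8

#decf6d, #e7dc95, #f2ecc5, #f9f6e4, #faf7e8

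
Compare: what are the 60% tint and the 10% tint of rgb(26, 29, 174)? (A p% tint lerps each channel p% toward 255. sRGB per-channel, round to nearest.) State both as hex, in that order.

#A3A5DF, #3134B6

60% tint:
  R: 26 + 137.4 = 163.4 → 163
  G: 29 + 0.6×(255−29) = 29 + 135.6 = 164.6 → 165
  B: 174 + 48.6 = 222.6 → 223
  → #A3A5DF
10% tint:
  R: 26 + 0.1×(255−26) = 26 + 22.9 = 48.9 → 49
  G: 29 + 22.6 = 51.6 → 52
  B: 174 + 0.1×(255−174) = 174 + 8.1 = 182.1 → 182
  → #3134B6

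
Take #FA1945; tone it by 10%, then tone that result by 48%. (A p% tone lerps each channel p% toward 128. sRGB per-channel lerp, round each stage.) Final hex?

#B95064

#FA1945 is rgb(250, 25, 69).
Lerp each channel 10% toward 128:
  R: 250 + 0.1×(128−250) = 250 − 12.2 = 237.8 → 238
  G: 25 + 0.1×(128−25) = 25 + 10.3 = 35.3 → 35
  B: 69 + 5.9 = 74.9 → 75
After the tone: rgb(238, 35, 75) = #EE234B.
Lerp each channel 48% toward 128:
  R: 238 + 0.48×(128−238) = 238 − 52.8 = 185.2 → 185
  G: 35 + 44.64 = 79.64 → 80
  B: 75 + 0.48×(128−75) = 75 + 25.44 = 100.44 → 100
rgb(185, 80, 100) = #B95064.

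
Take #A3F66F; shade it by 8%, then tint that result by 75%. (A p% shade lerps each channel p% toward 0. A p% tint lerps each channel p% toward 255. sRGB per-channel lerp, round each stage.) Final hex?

#E5F8D9

#A3F66F is rgb(163, 246, 111).
An 8% shade moves each channel 8% toward 0:
  R: 163 − 13.04 = 149.96 → 150
  G: 246 + 0.08×(0−246) = 246 − 19.68 = 226.32 → 226
  B: 111 + 0.08×(0−111) = 111 − 8.88 = 102.12 → 102
After the shade: rgb(150, 226, 102) = #96E266.
Lerp each channel 75% toward 255:
  R: 150 + 0.75×(255−150) = 150 + 78.75 = 228.75 → 229
  G: 226 + 0.75×(255−226) = 226 + 21.75 = 247.75 → 248
  B: 102 + 0.75×(255−102) = 102 + 114.75 = 216.75 → 217
rgb(229, 248, 217) = #E5F8D9.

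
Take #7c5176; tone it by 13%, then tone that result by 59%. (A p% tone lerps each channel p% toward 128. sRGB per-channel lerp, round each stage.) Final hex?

#7f6f7c

#7c5176 is rgb(124, 81, 118).
Per channel, c → c + 0.13(128 − c):
  R: 124 + 0.52 = 124.52 → 125
  G: 81 + 0.13×(128−81) = 81 + 6.11 = 87.11 → 87
  B: 118 + 0.13×(128−118) = 118 + 1.3 = 119.3 → 119
After the tone: rgb(125, 87, 119) = #7d5777.
Per channel, c → c + 0.59(128 − c):
  R: 125 + 1.77 = 126.77 → 127
  G: 87 + 0.59×(128−87) = 87 + 24.19 = 111.19 → 111
  B: 119 + 0.59×(128−119) = 119 + 5.31 = 124.31 → 124
rgb(127, 111, 124) = #7f6f7c.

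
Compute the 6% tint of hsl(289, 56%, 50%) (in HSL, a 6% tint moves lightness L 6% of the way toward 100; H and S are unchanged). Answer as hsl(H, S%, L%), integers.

hsl(289, 56%, 53%)

L moves 6% from 50 toward 100: 50 + 3 = 53 → 53.
H and S are unchanged.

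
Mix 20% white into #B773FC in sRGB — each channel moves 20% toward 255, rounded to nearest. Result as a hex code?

#C58FFD

#B773FC is rgb(183, 115, 252).
Per channel, c → c + 0.2(255 − c):
  R: 183 + 0.2×(255−183) = 183 + 14.4 = 197.4 → 197
  G: 115 + 28 = 143 → 143
  B: 252 + 0.2×(255−252) = 252 + 0.6 = 252.6 → 253
rgb(197, 143, 253) = #C58FFD.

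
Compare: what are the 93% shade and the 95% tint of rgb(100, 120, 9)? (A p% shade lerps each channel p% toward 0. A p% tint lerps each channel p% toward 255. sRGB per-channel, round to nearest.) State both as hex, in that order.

93% shade:
  R: 100 + 0.93×(0−100) = 100 − 93 = 7 → 7
  G: 120 − 111.6 = 8.4 → 8
  B: 9 + 0.93×(0−9) = 9 − 8.37 = 0.63 → 1
  → #070801
95% tint:
  R: 100 + 147.25 = 247.25 → 247
  G: 120 + 128.25 = 248.25 → 248
  B: 9 + 233.7 = 242.7 → 243
  → #f7f8f3

#070801, #f7f8f3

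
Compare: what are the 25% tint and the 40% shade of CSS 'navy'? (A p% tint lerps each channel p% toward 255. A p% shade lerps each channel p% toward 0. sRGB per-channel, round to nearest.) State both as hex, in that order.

#4040a0, #00004d

CSS navy is rgb(0, 0, 128).
25% tint:
  R: 0 + 63.75 = 63.75 → 64
  G: 0 + 63.75 = 63.75 → 64
  B: 128 + 0.25×(255−128) = 128 + 31.75 = 159.75 → 160
  → #4040a0
40% shade:
  R: 0 + 0 = 0 → 0
  G: 0 + 0.4×(0−0) = 0 + 0 = 0 → 0
  B: 128 + 0.4×(0−128) = 128 − 51.2 = 76.8 → 77
  → #00004d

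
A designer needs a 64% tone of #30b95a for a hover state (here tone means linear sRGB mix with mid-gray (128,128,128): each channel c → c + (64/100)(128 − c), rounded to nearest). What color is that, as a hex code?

#30b95a is rgb(48, 185, 90).
A 64% tone moves each channel 64% toward 128:
  R: 48 + 51.2 = 99.2 → 99
  G: 185 − 36.48 = 148.52 → 149
  B: 90 + 0.64×(128−90) = 90 + 24.32 = 114.32 → 114
rgb(99, 149, 114) = #639572.

#639572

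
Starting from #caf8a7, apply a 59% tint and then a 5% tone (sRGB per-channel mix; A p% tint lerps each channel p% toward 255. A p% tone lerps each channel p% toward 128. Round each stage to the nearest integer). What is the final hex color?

#e4f6d6

#caf8a7 is rgb(202, 248, 167).
Per channel, c → c + 0.59(255 − c):
  R: 202 + 0.59×(255−202) = 202 + 31.27 = 233.27 → 233
  G: 248 + 4.13 = 252.13 → 252
  B: 167 + 0.59×(255−167) = 167 + 51.92 = 218.92 → 219
After the tint: rgb(233, 252, 219) = #e9fcdb.
Per channel, c → c + 0.05(128 − c):
  R: 233 − 5.25 = 227.75 → 228
  G: 252 − 6.2 = 245.8 → 246
  B: 219 + 0.05×(128−219) = 219 − 4.55 = 214.45 → 214
rgb(228, 246, 214) = #e4f6d6.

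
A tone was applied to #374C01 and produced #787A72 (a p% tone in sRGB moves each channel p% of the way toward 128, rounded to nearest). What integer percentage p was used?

89%

#374C01 is rgb(55, 76, 1); #787A72 is rgb(120, 122, 114).
On the B channel (widest range): 114 ≈ 1 + (p/100)(128 − 1), so p ≈ 100×(114 − 1)/(128 − 1) = 11300/127 = 88.98.
p = 89 reproduces all three channels after rounding.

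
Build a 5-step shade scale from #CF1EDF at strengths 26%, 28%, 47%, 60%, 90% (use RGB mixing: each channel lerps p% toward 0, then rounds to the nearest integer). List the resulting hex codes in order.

#CF1EDF is rgb(207, 30, 223).
26%: (207 − 53.82 = 153.18→153, 30 − 7.8 = 22.2→22, 223 − 57.98 = 165.02→165) → #9916A5
28%: (207 − 57.96 = 149.04→149, 30 − 8.4 = 21.6→22, 223 − 62.44 = 160.56→161) → #9516A1
47%: (207 − 97.29 = 109.71→110, 30 − 14.1 = 15.9→16, 223 − 104.81 = 118.19→118) → #6E1076
60%: (207 − 124.2 = 82.8→83, 30 − 18 = 12→12, 223 − 133.8 = 89.2→89) → #530C59
90%: (207 − 186.3 = 20.7→21, 30 − 27 = 3→3, 223 − 200.7 = 22.3→22) → #150316

#9916A5, #9516A1, #6E1076, #530C59, #150316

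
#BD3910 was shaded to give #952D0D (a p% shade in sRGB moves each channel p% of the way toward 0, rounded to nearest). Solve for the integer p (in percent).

#BD3910 is rgb(189, 57, 16); #952D0D is rgb(149, 45, 13).
On the R channel (widest range): 149 ≈ 189 + (p/100)(0 − 189), so p ≈ 100×(149 − 189)/(0 − 189) = -4000/-189 = 21.16.
p = 21 reproduces all three channels after rounding.

21%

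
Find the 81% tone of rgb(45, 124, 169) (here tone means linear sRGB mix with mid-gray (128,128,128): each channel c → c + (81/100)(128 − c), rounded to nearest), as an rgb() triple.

rgb(112, 127, 136)

An 81% tone moves each channel 81% toward 128:
  R: 45 + 67.23 = 112.23 → 112
  G: 124 + 0.81×(128−124) = 124 + 3.24 = 127.24 → 127
  B: 169 + 0.81×(128−169) = 169 − 33.21 = 135.79 → 136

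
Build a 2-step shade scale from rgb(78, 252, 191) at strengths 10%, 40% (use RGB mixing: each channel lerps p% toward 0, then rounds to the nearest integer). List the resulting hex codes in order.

10%: (78 − 7.8 = 70.2→70, 252 − 25.2 = 226.8→227, 191 − 19.1 = 171.9→172) → #46e3ac
40%: (78 − 31.2 = 46.8→47, 252 − 100.8 = 151.2→151, 191 − 76.4 = 114.6→115) → #2f9773

#46e3ac, #2f9773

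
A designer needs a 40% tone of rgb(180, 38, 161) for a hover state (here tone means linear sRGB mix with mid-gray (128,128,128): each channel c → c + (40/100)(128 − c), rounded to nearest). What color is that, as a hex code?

#9f4a94

Per channel, c → c + 0.4(128 − c):
  R: 180 + 0.4×(128−180) = 180 − 20.8 = 159.2 → 159
  G: 38 + 0.4×(128−38) = 38 + 36 = 74 → 74
  B: 161 + 0.4×(128−161) = 161 − 13.2 = 147.8 → 148
rgb(159, 74, 148) = #9f4a94.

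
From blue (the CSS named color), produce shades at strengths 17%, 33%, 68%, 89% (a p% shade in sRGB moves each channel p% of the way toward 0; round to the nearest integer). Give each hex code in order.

CSS blue is rgb(0, 0, 255).
17%: (0→0, 0→0, 255 − 43.35 = 211.65→212) → #0000D4
33%: (0→0, 0→0, 255 − 84.15 = 170.85→171) → #0000AB
68%: (0→0, 0→0, 255 − 173.4 = 81.6→82) → #000052
89%: (0→0, 0→0, 255 − 226.95 = 28.05→28) → #00001C

#0000D4, #0000AB, #000052, #00001C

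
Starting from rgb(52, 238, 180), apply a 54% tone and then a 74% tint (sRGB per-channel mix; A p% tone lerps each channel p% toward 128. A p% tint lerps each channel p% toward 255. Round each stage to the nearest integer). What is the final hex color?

#d5ebe4

A 54% tone moves each channel 54% toward 128:
  R: 52 + 41.04 = 93.04 → 93
  G: 238 + 0.54×(128−238) = 238 − 59.4 = 178.6 → 179
  B: 180 − 28.08 = 151.92 → 152
After the tone: rgb(93, 179, 152) = #5db398.
A 74% tint moves each channel 74% toward 255:
  R: 93 + 119.88 = 212.88 → 213
  G: 179 + 56.24 = 235.24 → 235
  B: 152 + 76.22 = 228.22 → 228
rgb(213, 235, 228) = #d5ebe4.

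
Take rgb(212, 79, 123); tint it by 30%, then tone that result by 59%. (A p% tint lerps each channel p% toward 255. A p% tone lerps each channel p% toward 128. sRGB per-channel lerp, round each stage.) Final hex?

#a8828e

A 30% tint moves each channel 30% toward 255:
  R: 212 + 12.9 = 224.9 → 225
  G: 79 + 0.3×(255−79) = 79 + 52.8 = 131.8 → 132
  B: 123 + 0.3×(255−123) = 123 + 39.6 = 162.6 → 163
After the tint: rgb(225, 132, 163) = #e184a3.
Per channel, c → c + 0.59(128 − c):
  R: 225 + 0.59×(128−225) = 225 − 57.23 = 167.77 → 168
  G: 132 + 0.59×(128−132) = 132 − 2.36 = 129.64 → 130
  B: 163 − 20.65 = 142.35 → 142
rgb(168, 130, 142) = #a8828e.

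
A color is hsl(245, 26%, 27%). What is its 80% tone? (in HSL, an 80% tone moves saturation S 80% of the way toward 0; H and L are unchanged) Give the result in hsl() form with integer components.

S moves 80% from 26 toward 0: 26 − 20.8 = 5.2 → 5.
H and L are unchanged.

hsl(245, 5%, 27%)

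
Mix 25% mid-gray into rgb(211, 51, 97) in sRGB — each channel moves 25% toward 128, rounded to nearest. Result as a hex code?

A 25% tone moves each channel 25% toward 128:
  R: 211 + 0.25×(128−211) = 211 − 20.75 = 190.25 → 190
  G: 51 + 0.25×(128−51) = 51 + 19.25 = 70.25 → 70
  B: 97 + 0.25×(128−97) = 97 + 7.75 = 104.75 → 105
rgb(190, 70, 105) = #BE4669.

#BE4669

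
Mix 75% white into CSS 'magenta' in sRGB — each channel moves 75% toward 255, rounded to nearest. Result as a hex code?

#ffbfff

CSS magenta is rgb(255, 0, 255).
A 75% tint moves each channel 75% toward 255:
  R: 255 + 0.75×(255−255) = 255 + 0 = 255 → 255
  G: 0 + 0.75×(255−0) = 0 + 191.25 = 191.25 → 191
  B: 255 + 0.75×(255−255) = 255 + 0 = 255 → 255
rgb(255, 191, 255) = #ffbfff.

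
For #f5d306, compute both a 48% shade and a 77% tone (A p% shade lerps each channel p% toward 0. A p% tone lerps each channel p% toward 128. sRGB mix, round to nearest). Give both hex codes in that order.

#7f6e03, #9b9364

#f5d306 is rgb(245, 211, 6).
48% shade:
  R: 245 − 117.6 = 127.4 → 127
  G: 211 − 101.28 = 109.72 → 110
  B: 6 + 0.48×(0−6) = 6 − 2.88 = 3.12 → 3
  → #7f6e03
77% tone:
  R: 245 + 0.77×(128−245) = 245 − 90.09 = 154.91 → 155
  G: 211 + 0.77×(128−211) = 211 − 63.91 = 147.09 → 147
  B: 6 + 93.94 = 99.94 → 100
  → #9b9364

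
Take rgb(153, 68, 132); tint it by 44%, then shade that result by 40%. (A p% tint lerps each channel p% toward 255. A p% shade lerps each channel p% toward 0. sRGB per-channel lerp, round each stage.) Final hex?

#775A70

Lerp each channel 44% toward 255:
  R: 153 + 44.88 = 197.88 → 198
  G: 68 + 82.28 = 150.28 → 150
  B: 132 + 0.44×(255−132) = 132 + 54.12 = 186.12 → 186
After the tint: rgb(198, 150, 186) = #C696BA.
Lerp each channel 40% toward 0:
  R: 198 − 79.2 = 118.8 → 119
  G: 150 + 0.4×(0−150) = 150 − 60 = 90 → 90
  B: 186 + 0.4×(0−186) = 186 − 74.4 = 111.6 → 112
rgb(119, 90, 112) = #775A70.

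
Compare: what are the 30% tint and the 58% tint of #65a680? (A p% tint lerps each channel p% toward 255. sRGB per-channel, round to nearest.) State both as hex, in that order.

#65a680 is rgb(101, 166, 128).
30% tint:
  R: 101 + 0.3×(255−101) = 101 + 46.2 = 147.2 → 147
  G: 166 + 0.3×(255−166) = 166 + 26.7 = 192.7 → 193
  B: 128 + 0.3×(255−128) = 128 + 38.1 = 166.1 → 166
  → #93c1a6
58% tint:
  R: 101 + 0.58×(255−101) = 101 + 89.32 = 190.32 → 190
  G: 166 + 0.58×(255−166) = 166 + 51.62 = 217.62 → 218
  B: 128 + 0.58×(255−128) = 128 + 73.66 = 201.66 → 202
  → #bedaca

#93c1a6, #bedaca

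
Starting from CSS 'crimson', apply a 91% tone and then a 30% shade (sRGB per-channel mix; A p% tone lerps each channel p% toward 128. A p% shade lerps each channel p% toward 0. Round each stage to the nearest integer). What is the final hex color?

CSS crimson is rgb(220, 20, 60).
Lerp each channel 91% toward 128:
  R: 220 − 83.72 = 136.28 → 136
  G: 20 + 0.91×(128−20) = 20 + 98.28 = 118.28 → 118
  B: 60 + 0.91×(128−60) = 60 + 61.88 = 121.88 → 122
After the tone: rgb(136, 118, 122) = #88767A.
Per channel, c → c + 0.3(0 − c):
  R: 136 + 0.3×(0−136) = 136 − 40.8 = 95.2 → 95
  G: 118 + 0.3×(0−118) = 118 − 35.4 = 82.6 → 83
  B: 122 + 0.3×(0−122) = 122 − 36.6 = 85.4 → 85
rgb(95, 83, 85) = #5F5355.

#5F5355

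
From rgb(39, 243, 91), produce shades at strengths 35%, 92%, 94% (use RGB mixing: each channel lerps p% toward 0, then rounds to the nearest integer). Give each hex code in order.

35%: (39 − 13.65 = 25.35→25, 243 − 85.05 = 157.95→158, 91 − 31.85 = 59.15→59) → #199E3B
92%: (39 − 35.88 = 3.12→3, 243 − 223.56 = 19.44→19, 91 − 83.72 = 7.28→7) → #031307
94%: (39 − 36.66 = 2.34→2, 243 − 228.42 = 14.58→15, 91 − 85.54 = 5.46→5) → #020F05

#199E3B, #031307, #020F05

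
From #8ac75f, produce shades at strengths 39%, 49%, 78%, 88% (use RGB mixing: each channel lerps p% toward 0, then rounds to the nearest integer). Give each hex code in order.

#8ac75f is rgb(138, 199, 95).
39%: (138 − 53.82 = 84.18→84, 199 − 77.61 = 121.39→121, 95 − 37.05 = 57.95→58) → #54793a
49%: (138 − 67.62 = 70.38→70, 199 − 97.51 = 101.49→101, 95 − 46.55 = 48.45→48) → #466530
78%: (138 − 107.64 = 30.36→30, 199 − 155.22 = 43.78→44, 95 − 74.1 = 20.9→21) → #1e2c15
88%: (138 − 121.44 = 16.56→17, 199 − 175.12 = 23.88→24, 95 − 83.6 = 11.4→11) → #11180b

#54793a, #466530, #1e2c15, #11180b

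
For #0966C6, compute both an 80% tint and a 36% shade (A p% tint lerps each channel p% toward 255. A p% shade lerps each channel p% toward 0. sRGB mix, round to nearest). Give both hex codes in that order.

#CEE0F4, #06417F

#0966C6 is rgb(9, 102, 198).
80% tint:
  R: 9 + 0.8×(255−9) = 9 + 196.8 = 205.8 → 206
  G: 102 + 122.4 = 224.4 → 224
  B: 198 + 45.6 = 243.6 → 244
  → #CEE0F4
36% shade:
  R: 9 + 0.36×(0−9) = 9 − 3.24 = 5.76 → 6
  G: 102 + 0.36×(0−102) = 102 − 36.72 = 65.28 → 65
  B: 198 + 0.36×(0−198) = 198 − 71.28 = 126.72 → 127
  → #06417F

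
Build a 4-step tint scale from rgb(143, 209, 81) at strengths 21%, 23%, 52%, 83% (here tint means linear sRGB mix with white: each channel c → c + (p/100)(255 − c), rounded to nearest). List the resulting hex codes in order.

#a7db76, #a9dc79, #c9e9ab, #ecf7e1

21%: (143 + 23.52 = 166.52→167, 209 + 9.66 = 218.66→219, 81 + 36.54 = 117.54→118) → #a7db76
23%: (143 + 25.76 = 168.76→169, 209 + 10.58 = 219.58→220, 81 + 40.02 = 121.02→121) → #a9dc79
52%: (143 + 58.24 = 201.24→201, 209 + 23.92 = 232.92→233, 81 + 90.48 = 171.48→171) → #c9e9ab
83%: (143 + 92.96 = 235.96→236, 209 + 38.18 = 247.18→247, 81 + 144.42 = 225.42→225) → #ecf7e1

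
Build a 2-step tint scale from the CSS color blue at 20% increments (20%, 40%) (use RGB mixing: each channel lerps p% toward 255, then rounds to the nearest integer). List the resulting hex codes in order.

CSS blue is rgb(0, 0, 255).
20%: (0 + 51 = 51→51, 0 + 51 = 51→51, 255→255) → #3333ff
40%: (0 + 102 = 102→102, 0 + 102 = 102→102, 255→255) → #6666ff

#3333ff, #6666ff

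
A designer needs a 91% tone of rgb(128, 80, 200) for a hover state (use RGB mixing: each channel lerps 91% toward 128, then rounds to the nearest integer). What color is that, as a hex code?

Per channel, c → c + 0.91(128 − c):
  R: 128 + 0 = 128 → 128
  G: 80 + 43.68 = 123.68 → 124
  B: 200 − 65.52 = 134.48 → 134
rgb(128, 124, 134) = #807C86.

#807C86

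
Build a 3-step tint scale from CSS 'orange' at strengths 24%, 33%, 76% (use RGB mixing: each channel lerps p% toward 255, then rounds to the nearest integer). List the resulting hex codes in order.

#FFBB3D, #FFC354, #FFE9C2

CSS orange is rgb(255, 165, 0).
24%: (255→255, 165 + 21.6 = 186.6→187, 0 + 61.2 = 61.2→61) → #FFBB3D
33%: (255→255, 165 + 29.7 = 194.7→195, 0 + 84.15 = 84.15→84) → #FFC354
76%: (255→255, 165 + 68.4 = 233.4→233, 0 + 193.8 = 193.8→194) → #FFE9C2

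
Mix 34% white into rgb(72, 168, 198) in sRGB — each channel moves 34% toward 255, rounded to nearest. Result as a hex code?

Per channel, c → c + 0.34(255 − c):
  R: 72 + 0.34×(255−72) = 72 + 62.22 = 134.22 → 134
  G: 168 + 29.58 = 197.58 → 198
  B: 198 + 0.34×(255−198) = 198 + 19.38 = 217.38 → 217
rgb(134, 198, 217) = #86c6d9.

#86c6d9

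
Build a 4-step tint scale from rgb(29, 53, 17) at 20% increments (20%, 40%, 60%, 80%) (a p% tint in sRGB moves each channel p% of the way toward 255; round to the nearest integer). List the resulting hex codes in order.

20%: (29 + 45.2 = 74.2→74, 53 + 40.4 = 93.4→93, 17 + 47.6 = 64.6→65) → #4A5D41
40%: (29 + 90.4 = 119.4→119, 53 + 80.8 = 133.8→134, 17 + 95.2 = 112.2→112) → #778670
60%: (29 + 135.6 = 164.6→165, 53 + 121.2 = 174.2→174, 17 + 142.8 = 159.8→160) → #A5AEA0
80%: (29 + 180.8 = 209.8→210, 53 + 161.6 = 214.6→215, 17 + 190.4 = 207.4→207) → #D2D7CF

#4A5D41, #778670, #A5AEA0, #D2D7CF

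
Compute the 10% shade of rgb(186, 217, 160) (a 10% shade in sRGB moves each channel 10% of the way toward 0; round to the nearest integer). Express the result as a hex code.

Per channel, c → c + 0.1(0 − c):
  R: 186 + 0.1×(0−186) = 186 − 18.6 = 167.4 → 167
  G: 217 + 0.1×(0−217) = 217 − 21.7 = 195.3 → 195
  B: 160 + 0.1×(0−160) = 160 − 16 = 144 → 144
rgb(167, 195, 144) = #a7c390.

#a7c390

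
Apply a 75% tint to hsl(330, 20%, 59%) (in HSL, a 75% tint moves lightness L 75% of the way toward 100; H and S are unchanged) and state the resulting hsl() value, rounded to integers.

hsl(330, 20%, 90%)

L moves 75% from 59 toward 100: 59 + 30.75 = 89.75 → 90.
H and S are unchanged.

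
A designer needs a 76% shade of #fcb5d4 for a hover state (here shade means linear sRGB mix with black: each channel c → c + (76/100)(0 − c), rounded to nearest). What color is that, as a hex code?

#fcb5d4 is rgb(252, 181, 212).
A 76% shade moves each channel 76% toward 0:
  R: 252 + 0.76×(0−252) = 252 − 191.52 = 60.48 → 60
  G: 181 − 137.56 = 43.44 → 43
  B: 212 + 0.76×(0−212) = 212 − 161.12 = 50.88 → 51
rgb(60, 43, 51) = #3c2b33.

#3c2b33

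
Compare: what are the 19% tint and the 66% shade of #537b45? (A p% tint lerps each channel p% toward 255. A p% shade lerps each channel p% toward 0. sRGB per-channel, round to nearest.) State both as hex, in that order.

#537b45 is rgb(83, 123, 69).
19% tint:
  R: 83 + 32.68 = 115.68 → 116
  G: 123 + 0.19×(255−123) = 123 + 25.08 = 148.08 → 148
  B: 69 + 35.34 = 104.34 → 104
  → #749468
66% shade:
  R: 83 + 0.66×(0−83) = 83 − 54.78 = 28.22 → 28
  G: 123 + 0.66×(0−123) = 123 − 81.18 = 41.82 → 42
  B: 69 − 45.54 = 23.46 → 23
  → #1c2a17

#749468, #1c2a17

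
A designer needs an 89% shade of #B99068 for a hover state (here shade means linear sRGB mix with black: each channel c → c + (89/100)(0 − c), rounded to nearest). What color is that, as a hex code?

#B99068 is rgb(185, 144, 104).
An 89% shade moves each channel 89% toward 0:
  R: 185 − 164.65 = 20.35 → 20
  G: 144 − 128.16 = 15.84 → 16
  B: 104 + 0.89×(0−104) = 104 − 92.56 = 11.44 → 11
rgb(20, 16, 11) = #14100B.

#14100B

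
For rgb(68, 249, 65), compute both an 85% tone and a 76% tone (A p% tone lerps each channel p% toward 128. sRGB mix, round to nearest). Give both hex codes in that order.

85% tone:
  R: 68 + 51 = 119 → 119
  G: 249 + 0.85×(128−249) = 249 − 102.85 = 146.15 → 146
  B: 65 + 0.85×(128−65) = 65 + 53.55 = 118.55 → 119
  → #779277
76% tone:
  R: 68 + 45.6 = 113.6 → 114
  G: 249 − 91.96 = 157.04 → 157
  B: 65 + 47.88 = 112.88 → 113
  → #729D71

#779277, #729D71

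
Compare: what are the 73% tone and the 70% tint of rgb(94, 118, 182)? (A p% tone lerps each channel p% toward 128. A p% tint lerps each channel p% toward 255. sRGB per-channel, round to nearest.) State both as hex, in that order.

73% tone:
  R: 94 + 0.73×(128−94) = 94 + 24.82 = 118.82 → 119
  G: 118 + 7.3 = 125.3 → 125
  B: 182 − 39.42 = 142.58 → 143
  → #777D8F
70% tint:
  R: 94 + 112.7 = 206.7 → 207
  G: 118 + 0.7×(255−118) = 118 + 95.9 = 213.9 → 214
  B: 182 + 0.7×(255−182) = 182 + 51.1 = 233.1 → 233
  → #CFD6E9

#777D8F, #CFD6E9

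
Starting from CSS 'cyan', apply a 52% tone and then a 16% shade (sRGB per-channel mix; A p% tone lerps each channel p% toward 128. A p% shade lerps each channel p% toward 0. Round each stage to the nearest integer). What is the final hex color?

#389f9f

CSS cyan is rgb(0, 255, 255).
Per channel, c → c + 0.52(128 − c):
  R: 0 + 0.52×(128−0) = 0 + 66.56 = 66.56 → 67
  G: 255 − 66.04 = 188.96 → 189
  B: 255 + 0.52×(128−255) = 255 − 66.04 = 188.96 → 189
After the tone: rgb(67, 189, 189) = #43bdbd.
Lerp each channel 16% toward 0:
  R: 67 + 0.16×(0−67) = 67 − 10.72 = 56.28 → 56
  G: 189 + 0.16×(0−189) = 189 − 30.24 = 158.76 → 159
  B: 189 − 30.24 = 158.76 → 159
rgb(56, 159, 159) = #389f9f.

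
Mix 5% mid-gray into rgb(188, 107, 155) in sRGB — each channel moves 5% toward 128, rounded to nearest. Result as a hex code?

#B96C9A

Per channel, c → c + 0.05(128 − c):
  R: 188 − 3 = 185 → 185
  G: 107 + 1.05 = 108.05 → 108
  B: 155 + 0.05×(128−155) = 155 − 1.35 = 153.65 → 154
rgb(185, 108, 154) = #B96C9A.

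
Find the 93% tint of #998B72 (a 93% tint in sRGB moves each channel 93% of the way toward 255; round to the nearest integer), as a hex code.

#F8F7F5

#998B72 is rgb(153, 139, 114).
Per channel, c → c + 0.93(255 − c):
  R: 153 + 0.93×(255−153) = 153 + 94.86 = 247.86 → 248
  G: 139 + 0.93×(255−139) = 139 + 107.88 = 246.88 → 247
  B: 114 + 0.93×(255−114) = 114 + 131.13 = 245.13 → 245
rgb(248, 247, 245) = #F8F7F5.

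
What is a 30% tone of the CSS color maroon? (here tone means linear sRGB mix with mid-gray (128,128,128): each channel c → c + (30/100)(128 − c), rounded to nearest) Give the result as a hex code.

#802626

CSS maroon is rgb(128, 0, 0).
Lerp each channel 30% toward 128:
  R: 128 + 0.3×(128−128) = 128 + 0 = 128 → 128
  G: 0 + 38.4 = 38.4 → 38
  B: 0 + 0.3×(128−0) = 0 + 38.4 = 38.4 → 38
rgb(128, 38, 38) = #802626.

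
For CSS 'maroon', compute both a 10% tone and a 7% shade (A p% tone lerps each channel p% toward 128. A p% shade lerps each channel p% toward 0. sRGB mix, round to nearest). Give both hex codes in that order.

#800d0d, #770000

CSS maroon is rgb(128, 0, 0).
10% tone:
  R: 128 + 0 = 128 → 128
  G: 0 + 12.8 = 12.8 → 13
  B: 0 + 12.8 = 12.8 → 13
  → #800d0d
7% shade:
  R: 128 + 0.07×(0−128) = 128 − 8.96 = 119.04 → 119
  G: 0 + 0.07×(0−0) = 0 + 0 = 0 → 0
  B: 0 + 0 = 0 → 0
  → #770000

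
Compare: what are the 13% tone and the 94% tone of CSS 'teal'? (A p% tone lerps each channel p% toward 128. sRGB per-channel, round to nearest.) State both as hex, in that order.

#118080, #788080

CSS teal is rgb(0, 128, 128).
13% tone:
  R: 0 + 16.64 = 16.64 → 17
  G: 128 + 0.13×(128−128) = 128 + 0 = 128 → 128
  B: 128 + 0.13×(128−128) = 128 + 0 = 128 → 128
  → #118080
94% tone:
  R: 0 + 0.94×(128−0) = 0 + 120.32 = 120.32 → 120
  G: 128 + 0 = 128 → 128
  B: 128 + 0 = 128 → 128
  → #788080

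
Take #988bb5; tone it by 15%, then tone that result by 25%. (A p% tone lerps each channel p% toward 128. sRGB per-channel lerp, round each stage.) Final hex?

#988bb5 is rgb(152, 139, 181).
Per channel, c → c + 0.15(128 − c):
  R: 152 + 0.15×(128−152) = 152 − 3.6 = 148.4 → 148
  G: 139 − 1.65 = 137.35 → 137
  B: 181 + 0.15×(128−181) = 181 − 7.95 = 173.05 → 173
After the tone: rgb(148, 137, 173) = #9489ad.
Lerp each channel 25% toward 128:
  R: 148 + 0.25×(128−148) = 148 − 5 = 143 → 143
  G: 137 + 0.25×(128−137) = 137 − 2.25 = 134.75 → 135
  B: 173 + 0.25×(128−173) = 173 − 11.25 = 161.75 → 162
rgb(143, 135, 162) = #8f87a2.

#8f87a2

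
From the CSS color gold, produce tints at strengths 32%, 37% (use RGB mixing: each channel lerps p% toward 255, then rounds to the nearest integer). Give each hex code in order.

#FFE452, #FFE65E

CSS gold is rgb(255, 215, 0).
32%: (255→255, 215 + 12.8 = 227.8→228, 0 + 81.6 = 81.6→82) → #FFE452
37%: (255→255, 215 + 14.8 = 229.8→230, 0 + 94.35 = 94.35→94) → #FFE65E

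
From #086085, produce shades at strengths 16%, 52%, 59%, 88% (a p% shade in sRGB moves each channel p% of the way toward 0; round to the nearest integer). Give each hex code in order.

#086085 is rgb(8, 96, 133).
16%: (8 − 1.28 = 6.72→7, 96 − 15.36 = 80.64→81, 133 − 21.28 = 111.72→112) → #075170
52%: (8 − 4.16 = 3.84→4, 96 − 49.92 = 46.08→46, 133 − 69.16 = 63.84→64) → #042e40
59%: (8 − 4.72 = 3.28→3, 96 − 56.64 = 39.36→39, 133 − 78.47 = 54.53→55) → #032737
88%: (8 − 7.04 = 0.96→1, 96 − 84.48 = 11.52→12, 133 − 117.04 = 15.96→16) → #010c10

#075170, #042e40, #032737, #010c10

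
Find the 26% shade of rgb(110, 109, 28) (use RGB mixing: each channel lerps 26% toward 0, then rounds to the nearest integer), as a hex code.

#515115

Per channel, c → c + 0.26(0 − c):
  R: 110 − 28.6 = 81.4 → 81
  G: 109 − 28.34 = 80.66 → 81
  B: 28 − 7.28 = 20.72 → 21
rgb(81, 81, 21) = #515115.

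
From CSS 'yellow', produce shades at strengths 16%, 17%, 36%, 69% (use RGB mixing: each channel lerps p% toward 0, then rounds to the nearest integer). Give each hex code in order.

CSS yellow is rgb(255, 255, 0).
16%: (255 − 40.8 = 214.2→214, 255 − 40.8 = 214.2→214, 0→0) → #d6d600
17%: (255 − 43.35 = 211.65→212, 255 − 43.35 = 211.65→212, 0→0) → #d4d400
36%: (255 − 91.8 = 163.2→163, 255 − 91.8 = 163.2→163, 0→0) → #a3a300
69%: (255 − 175.95 = 79.05→79, 255 − 175.95 = 79.05→79, 0→0) → #4f4f00

#d6d600, #d4d400, #a3a300, #4f4f00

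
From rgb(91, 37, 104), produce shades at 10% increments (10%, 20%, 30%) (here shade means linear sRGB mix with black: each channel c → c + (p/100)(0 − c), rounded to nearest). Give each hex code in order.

#52215e, #491e53, #401a49

10%: (91 − 9.1 = 81.9→82, 37 − 3.7 = 33.3→33, 104 − 10.4 = 93.6→94) → #52215e
20%: (91 − 18.2 = 72.8→73, 37 − 7.4 = 29.6→30, 104 − 20.8 = 83.2→83) → #491e53
30%: (91 − 27.3 = 63.7→64, 37 − 11.1 = 25.9→26, 104 − 31.2 = 72.8→73) → #401a49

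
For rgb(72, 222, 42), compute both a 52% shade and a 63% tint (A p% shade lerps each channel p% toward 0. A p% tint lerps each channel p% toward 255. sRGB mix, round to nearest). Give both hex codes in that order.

#236b14, #bbf3b0

52% shade:
  R: 72 − 37.44 = 34.56 → 35
  G: 222 − 115.44 = 106.56 → 107
  B: 42 − 21.84 = 20.16 → 20
  → #236b14
63% tint:
  R: 72 + 0.63×(255−72) = 72 + 115.29 = 187.29 → 187
  G: 222 + 0.63×(255−222) = 222 + 20.79 = 242.79 → 243
  B: 42 + 0.63×(255−42) = 42 + 134.19 = 176.19 → 176
  → #bbf3b0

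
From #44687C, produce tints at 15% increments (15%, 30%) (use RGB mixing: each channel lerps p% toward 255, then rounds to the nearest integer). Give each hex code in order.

#44687C is rgb(68, 104, 124).
15%: (68 + 28.05 = 96.05→96, 104 + 22.65 = 126.65→127, 124 + 19.65 = 143.65→144) → #607F90
30%: (68 + 56.1 = 124.1→124, 104 + 45.3 = 149.3→149, 124 + 39.3 = 163.3→163) → #7C95A3

#607F90, #7C95A3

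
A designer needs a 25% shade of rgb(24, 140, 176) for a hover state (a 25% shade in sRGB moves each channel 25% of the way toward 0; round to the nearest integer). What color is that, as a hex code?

#126984

Per channel, c → c + 0.25(0 − c):
  R: 24 − 6 = 18 → 18
  G: 140 + 0.25×(0−140) = 140 − 35 = 105 → 105
  B: 176 − 44 = 132 → 132
rgb(18, 105, 132) = #126984.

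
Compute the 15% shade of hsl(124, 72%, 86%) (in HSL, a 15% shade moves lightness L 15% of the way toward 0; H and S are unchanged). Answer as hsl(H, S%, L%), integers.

hsl(124, 72%, 73%)

L moves 15% from 86 toward 0: 86 − 12.9 = 73.1 → 73.
H and S are unchanged.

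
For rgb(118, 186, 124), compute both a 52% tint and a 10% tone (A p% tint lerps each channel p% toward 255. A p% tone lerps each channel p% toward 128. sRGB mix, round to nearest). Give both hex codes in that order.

52% tint:
  R: 118 + 71.24 = 189.24 → 189
  G: 186 + 35.88 = 221.88 → 222
  B: 124 + 68.12 = 192.12 → 192
  → #BDDEC0
10% tone:
  R: 118 + 0.1×(128−118) = 118 + 1 = 119 → 119
  G: 186 + 0.1×(128−186) = 186 − 5.8 = 180.2 → 180
  B: 124 + 0.1×(128−124) = 124 + 0.4 = 124.4 → 124
  → #77B47C

#BDDEC0, #77B47C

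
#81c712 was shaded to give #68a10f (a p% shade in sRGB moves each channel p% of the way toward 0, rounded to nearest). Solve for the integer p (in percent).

#81c712 is rgb(129, 199, 18); #68a10f is rgb(104, 161, 15).
On the G channel (widest range): 161 ≈ 199 + (p/100)(0 − 199), so p ≈ 100×(161 − 199)/(0 − 199) = -3800/-199 = 19.10.
p = 19 reproduces all three channels after rounding.

19%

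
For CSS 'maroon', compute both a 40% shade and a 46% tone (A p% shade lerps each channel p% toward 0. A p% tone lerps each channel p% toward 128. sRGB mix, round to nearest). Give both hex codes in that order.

CSS maroon is rgb(128, 0, 0).
40% shade:
  R: 128 + 0.4×(0−128) = 128 − 51.2 = 76.8 → 77
  G: 0 + 0 = 0 → 0
  B: 0 + 0.4×(0−0) = 0 + 0 = 0 → 0
  → #4d0000
46% tone:
  R: 128 + 0.46×(128−128) = 128 + 0 = 128 → 128
  G: 0 + 0.46×(128−0) = 0 + 58.88 = 58.88 → 59
  B: 0 + 0.46×(128−0) = 0 + 58.88 = 58.88 → 59
  → #803b3b

#4d0000, #803b3b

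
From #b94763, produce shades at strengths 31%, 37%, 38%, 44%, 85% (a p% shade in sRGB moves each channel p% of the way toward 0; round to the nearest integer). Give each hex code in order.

#803144, #752d3e, #732c3d, #682837, #1c0b0f

#b94763 is rgb(185, 71, 99).
31%: (185 − 57.35 = 127.65→128, 71 − 22.01 = 48.99→49, 99 − 30.69 = 68.31→68) → #803144
37%: (185 − 68.45 = 116.55→117, 71 − 26.27 = 44.73→45, 99 − 36.63 = 62.37→62) → #752d3e
38%: (185 − 70.3 = 114.7→115, 71 − 26.98 = 44.02→44, 99 − 37.62 = 61.38→61) → #732c3d
44%: (185 − 81.4 = 103.6→104, 71 − 31.24 = 39.76→40, 99 − 43.56 = 55.44→55) → #682837
85%: (185 − 157.25 = 27.75→28, 71 − 60.35 = 10.65→11, 99 − 84.15 = 14.85→15) → #1c0b0f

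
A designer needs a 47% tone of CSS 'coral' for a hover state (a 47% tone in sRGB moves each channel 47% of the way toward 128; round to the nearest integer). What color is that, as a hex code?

#c37f67

CSS coral is rgb(255, 127, 80).
A 47% tone moves each channel 47% toward 128:
  R: 255 + 0.47×(128−255) = 255 − 59.69 = 195.31 → 195
  G: 127 + 0.47×(128−127) = 127 + 0.47 = 127.47 → 127
  B: 80 + 0.47×(128−80) = 80 + 22.56 = 102.56 → 103
rgb(195, 127, 103) = #c37f67.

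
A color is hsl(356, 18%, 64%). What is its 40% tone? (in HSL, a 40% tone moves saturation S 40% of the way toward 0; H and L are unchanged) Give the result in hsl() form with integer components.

hsl(356, 11%, 64%)

S moves 40% from 18 toward 0: 18 − 7.2 = 10.8 → 11.
H and L are unchanged.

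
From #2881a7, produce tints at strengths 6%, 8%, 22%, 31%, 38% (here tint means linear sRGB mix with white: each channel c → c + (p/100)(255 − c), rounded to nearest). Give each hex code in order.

#2881a7 is rgb(40, 129, 167).
6%: (40 + 12.9 = 52.9→53, 129 + 7.56 = 136.56→137, 167 + 5.28 = 172.28→172) → #3589ac
8%: (40 + 17.2 = 57.2→57, 129 + 10.08 = 139.08→139, 167 + 7.04 = 174.04→174) → #398bae
22%: (40 + 47.3 = 87.3→87, 129 + 27.72 = 156.72→157, 167 + 19.36 = 186.36→186) → #579dba
31%: (40 + 66.65 = 106.65→107, 129 + 39.06 = 168.06→168, 167 + 27.28 = 194.28→194) → #6ba8c2
38%: (40 + 81.7 = 121.7→122, 129 + 47.88 = 176.88→177, 167 + 33.44 = 200.44→200) → #7ab1c8

#3589ac, #398bae, #579dba, #6ba8c2, #7ab1c8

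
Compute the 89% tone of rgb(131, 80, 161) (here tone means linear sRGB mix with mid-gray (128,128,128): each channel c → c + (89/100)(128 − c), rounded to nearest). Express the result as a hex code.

#807B84

Lerp each channel 89% toward 128:
  R: 131 + 0.89×(128−131) = 131 − 2.67 = 128.33 → 128
  G: 80 + 0.89×(128−80) = 80 + 42.72 = 122.72 → 123
  B: 161 + 0.89×(128−161) = 161 − 29.37 = 131.63 → 132
rgb(128, 123, 132) = #807B84.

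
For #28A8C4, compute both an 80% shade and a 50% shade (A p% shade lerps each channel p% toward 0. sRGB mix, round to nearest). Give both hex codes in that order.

#082227, #145462

#28A8C4 is rgb(40, 168, 196).
80% shade:
  R: 40 − 32 = 8 → 8
  G: 168 + 0.8×(0−168) = 168 − 134.4 = 33.6 → 34
  B: 196 + 0.8×(0−196) = 196 − 156.8 = 39.2 → 39
  → #082227
50% shade:
  R: 40 − 20 = 20 → 20
  G: 168 + 0.5×(0−168) = 168 − 84 = 84 → 84
  B: 196 + 0.5×(0−196) = 196 − 98 = 98 → 98
  → #145462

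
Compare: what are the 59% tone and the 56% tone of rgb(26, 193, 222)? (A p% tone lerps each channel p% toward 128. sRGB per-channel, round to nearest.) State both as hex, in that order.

#569BA7, #539DA9

59% tone:
  R: 26 + 0.59×(128−26) = 26 + 60.18 = 86.18 → 86
  G: 193 + 0.59×(128−193) = 193 − 38.35 = 154.65 → 155
  B: 222 − 55.46 = 166.54 → 167
  → #569BA7
56% tone:
  R: 26 + 57.12 = 83.12 → 83
  G: 193 + 0.56×(128−193) = 193 − 36.4 = 156.6 → 157
  B: 222 + 0.56×(128−222) = 222 − 52.64 = 169.36 → 169
  → #539DA9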